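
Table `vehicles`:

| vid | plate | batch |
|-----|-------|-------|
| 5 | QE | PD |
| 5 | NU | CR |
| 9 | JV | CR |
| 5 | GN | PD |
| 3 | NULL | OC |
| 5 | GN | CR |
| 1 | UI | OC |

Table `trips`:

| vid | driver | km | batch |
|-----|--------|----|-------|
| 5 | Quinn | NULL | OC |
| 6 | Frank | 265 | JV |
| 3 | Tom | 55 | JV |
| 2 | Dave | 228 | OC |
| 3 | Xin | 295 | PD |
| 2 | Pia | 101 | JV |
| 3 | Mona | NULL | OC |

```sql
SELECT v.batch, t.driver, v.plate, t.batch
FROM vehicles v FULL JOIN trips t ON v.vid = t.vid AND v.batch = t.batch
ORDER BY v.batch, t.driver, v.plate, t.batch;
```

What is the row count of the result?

FULL OUTER JOIN keeps every row from both sides; unmatched rows get NULL for the other side's columns.
Matching on v.vid = t.vid AND v.batch = t.batch.
Matched pairs: 1; unmatched v rows kept: 6; unmatched t rows kept: 6.
Total: 1 matched + 12 padded = 13 rows.

13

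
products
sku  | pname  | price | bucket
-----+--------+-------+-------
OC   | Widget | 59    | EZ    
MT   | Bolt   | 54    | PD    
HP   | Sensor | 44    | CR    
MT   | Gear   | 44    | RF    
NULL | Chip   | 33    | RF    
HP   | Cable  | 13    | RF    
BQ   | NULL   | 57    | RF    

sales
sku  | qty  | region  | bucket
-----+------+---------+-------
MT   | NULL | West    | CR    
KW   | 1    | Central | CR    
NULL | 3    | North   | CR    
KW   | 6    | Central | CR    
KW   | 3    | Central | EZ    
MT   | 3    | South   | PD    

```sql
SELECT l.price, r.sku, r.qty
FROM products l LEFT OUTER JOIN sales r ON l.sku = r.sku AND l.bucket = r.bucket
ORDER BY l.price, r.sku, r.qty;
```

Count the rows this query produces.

LEFT JOIN keeps every row from `products`; unmatched rows get NULL for `sales`'s columns.
Matching on l.sku = r.sku AND l.bucket = r.bucket. A NULL in a compared column never satisfies the condition.
- sku=OC, bucket=EZ: no r row matches, row kept with r columns NULL.
- sku=MT, bucket=PD: 1 matching r row(s), so 1 row(s) emitted.
- sku=HP, bucket=CR: no r row matches, row kept with r columns NULL.
- sku=MT, bucket=RF: no r row matches, row kept with r columns NULL.
- sku=NULL, bucket=RF: no r row matches, row kept with r columns NULL.
- sku=HP, bucket=RF: no r row matches, row kept with r columns NULL.
- sku=BQ, bucket=RF: no r row matches, row kept with r columns NULL.
Total: 1 matched + 6 padded = 7 rows.

7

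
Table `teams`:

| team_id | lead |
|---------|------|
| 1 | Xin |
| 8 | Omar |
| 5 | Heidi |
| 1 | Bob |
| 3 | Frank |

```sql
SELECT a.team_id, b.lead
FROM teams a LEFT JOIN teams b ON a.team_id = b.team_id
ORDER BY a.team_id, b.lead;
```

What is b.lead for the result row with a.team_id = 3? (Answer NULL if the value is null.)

LEFT JOIN keeps every row from `teams a`; unmatched rows get NULL for `teams b`'s columns.
Matching on a.team_id = b.team_id.
- a row (team_id=1): matches 2 b row(s) → 2 output row(s).
- a row (team_id=8): matches 1 b row(s) → 1 output row(s).
- a row (team_id=5): matches 1 b row(s) → 1 output row(s).
- a row (team_id=1): matches 2 b row(s) → 2 output row(s).
- a row (team_id=3): matches 1 b row(s) → 1 output row(s).

Frank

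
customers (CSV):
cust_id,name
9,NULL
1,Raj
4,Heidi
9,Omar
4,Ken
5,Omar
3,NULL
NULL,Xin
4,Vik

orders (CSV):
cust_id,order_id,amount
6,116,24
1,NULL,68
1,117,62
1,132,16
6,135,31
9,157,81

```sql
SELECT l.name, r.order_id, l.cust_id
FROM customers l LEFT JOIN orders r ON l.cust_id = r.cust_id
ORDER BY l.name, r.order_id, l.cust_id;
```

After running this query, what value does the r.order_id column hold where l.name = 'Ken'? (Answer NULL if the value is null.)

NULL

LEFT JOIN keeps every row from `customers`; unmatched rows get NULL for `orders`'s columns.
Matching on l.cust_id = r.cust_id. A NULL in a compared column never satisfies the condition.
- cust_id=9: 1 matching r row(s), so 1 row(s) emitted.
- cust_id=1: 3 matching r row(s), so 3 row(s) emitted.
- cust_id=4: no r row matches, row kept with r columns NULL.
- cust_id=9: 1 matching r row(s), so 1 row(s) emitted.
- cust_id=4: no r row matches, row kept with r columns NULL.
- cust_id=5: no r row matches, row kept with r columns NULL.
- cust_id=3: no r row matches, row kept with r columns NULL.
- cust_id=NULL: no r row matches, row kept with r columns NULL.
- cust_id=4: no r row matches, row kept with r columns NULL.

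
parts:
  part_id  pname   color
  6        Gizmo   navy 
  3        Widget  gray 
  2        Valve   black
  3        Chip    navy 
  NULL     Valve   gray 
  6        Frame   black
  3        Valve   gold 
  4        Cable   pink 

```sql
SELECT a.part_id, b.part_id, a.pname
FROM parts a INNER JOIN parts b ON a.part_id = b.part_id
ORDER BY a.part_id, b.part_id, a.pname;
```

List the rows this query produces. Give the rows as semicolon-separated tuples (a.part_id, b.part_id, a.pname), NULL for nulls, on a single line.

INNER JOIN keeps only pairs where the ON condition holds.
Matching on a.part_id = b.part_id. A NULL in a compared column never satisfies the condition.
- a[0] part_id=6 → 2 match(es) in b → 2 row(s).
- a[1] part_id=3 → 3 match(es) in b → 3 row(s).
- a[2] part_id=2 → 1 match(es) in b → 1 row(s).
- a[3] part_id=3 → 3 match(es) in b → 3 row(s).
- a[4] part_id=NULL → no match; dropped.
- a[5] part_id=6 → 2 match(es) in b → 2 row(s).
- a[6] part_id=3 → 3 match(es) in b → 3 row(s).
- a[7] part_id=4 → 1 match(es) in b → 1 row(s).

(2, 2, Valve); (3, 3, Chip); (3, 3, Chip); (3, 3, Chip); (3, 3, Valve); (3, 3, Valve); (3, 3, Valve); (3, 3, Widget); (3, 3, Widget); (3, 3, Widget); (4, 4, Cable); (6, 6, Frame); (6, 6, Frame); (6, 6, Gizmo); (6, 6, Gizmo)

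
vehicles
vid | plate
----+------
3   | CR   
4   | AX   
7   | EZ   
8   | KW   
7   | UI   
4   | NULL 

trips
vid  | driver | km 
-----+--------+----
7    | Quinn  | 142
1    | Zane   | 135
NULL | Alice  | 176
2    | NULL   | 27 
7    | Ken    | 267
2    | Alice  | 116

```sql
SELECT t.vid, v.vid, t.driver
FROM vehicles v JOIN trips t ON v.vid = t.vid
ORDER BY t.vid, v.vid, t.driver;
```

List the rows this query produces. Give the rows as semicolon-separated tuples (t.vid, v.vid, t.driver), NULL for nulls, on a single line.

INNER JOIN keeps only pairs where the ON condition holds.
Matching on v.vid = t.vid. A NULL in a compared column never satisfies the condition.
- v (vid=3) has no partner → excluded.
- v (vid=4) has no partner → excluded.
- v (vid=7) pairs with 2 row(s) of t.
- v (vid=8) has no partner → excluded.
- v (vid=7) pairs with 2 row(s) of t.
- v (vid=4) has no partner → excluded.
After projecting and ordering:
t.vid | v.vid | t.driver
7 | 7 | Ken
7 | 7 | Ken
7 | 7 | Quinn
7 | 7 | Quinn

(7, 7, Ken); (7, 7, Ken); (7, 7, Quinn); (7, 7, Quinn)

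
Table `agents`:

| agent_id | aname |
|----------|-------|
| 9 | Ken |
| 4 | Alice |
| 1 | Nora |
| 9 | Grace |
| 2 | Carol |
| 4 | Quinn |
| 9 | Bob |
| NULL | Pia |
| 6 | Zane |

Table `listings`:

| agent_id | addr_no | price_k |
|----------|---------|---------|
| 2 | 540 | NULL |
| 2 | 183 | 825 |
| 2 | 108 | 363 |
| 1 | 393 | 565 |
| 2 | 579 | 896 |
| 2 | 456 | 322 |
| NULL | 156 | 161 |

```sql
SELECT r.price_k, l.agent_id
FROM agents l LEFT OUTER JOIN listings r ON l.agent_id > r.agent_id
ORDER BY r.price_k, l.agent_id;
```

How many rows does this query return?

LEFT JOIN keeps every row from `agents`; unmatched rows get NULL for `listings`'s columns.
Matching on l.agent_id > r.agent_id. A NULL in a compared column never satisfies the condition.
Matched pairs: 37; unmatched l rows kept: 2.
Total: 37 matched + 2 padded = 39 rows.

39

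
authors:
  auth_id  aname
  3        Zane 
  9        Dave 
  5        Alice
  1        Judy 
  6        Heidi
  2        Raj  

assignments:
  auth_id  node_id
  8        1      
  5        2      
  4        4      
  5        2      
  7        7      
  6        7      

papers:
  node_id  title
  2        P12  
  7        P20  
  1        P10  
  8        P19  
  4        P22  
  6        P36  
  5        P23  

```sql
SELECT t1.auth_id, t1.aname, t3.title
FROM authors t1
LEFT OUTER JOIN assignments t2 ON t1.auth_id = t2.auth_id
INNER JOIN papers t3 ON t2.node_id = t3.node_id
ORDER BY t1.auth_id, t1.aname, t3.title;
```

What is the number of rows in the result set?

3

Joins associate left-to-right: authors LEFT JOIN assignments on auth_id gives 7 intermediate row(s).
Then INNER JOIN `papers t3` on node_id: keep only rows whose t2.node_id appears in t3.
Result: 3 row(s).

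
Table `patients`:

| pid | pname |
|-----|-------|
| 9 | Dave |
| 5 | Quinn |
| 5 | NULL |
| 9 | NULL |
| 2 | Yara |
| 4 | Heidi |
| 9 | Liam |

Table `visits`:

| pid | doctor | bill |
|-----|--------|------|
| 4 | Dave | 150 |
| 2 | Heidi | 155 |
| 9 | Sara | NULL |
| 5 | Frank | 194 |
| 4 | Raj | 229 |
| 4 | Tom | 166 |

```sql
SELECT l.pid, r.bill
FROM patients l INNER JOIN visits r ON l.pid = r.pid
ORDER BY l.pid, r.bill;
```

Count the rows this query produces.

9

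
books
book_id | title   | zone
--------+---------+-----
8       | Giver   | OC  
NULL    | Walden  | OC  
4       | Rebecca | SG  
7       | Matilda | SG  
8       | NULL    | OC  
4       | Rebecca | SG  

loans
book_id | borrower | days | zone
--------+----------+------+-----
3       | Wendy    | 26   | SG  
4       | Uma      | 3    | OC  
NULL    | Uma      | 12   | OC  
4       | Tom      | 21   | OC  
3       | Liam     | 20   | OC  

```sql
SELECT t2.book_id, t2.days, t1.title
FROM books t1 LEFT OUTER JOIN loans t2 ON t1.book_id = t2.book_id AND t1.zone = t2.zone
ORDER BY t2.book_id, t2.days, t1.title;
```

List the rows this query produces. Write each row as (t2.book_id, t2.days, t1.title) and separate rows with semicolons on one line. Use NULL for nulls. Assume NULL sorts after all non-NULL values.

LEFT JOIN keeps every row from `books`; unmatched rows get NULL for `loans`'s columns.
Matching on t1.book_id = t2.book_id AND t1.zone = t2.zone. A NULL in a compared column never satisfies the condition.
Matched pairs: 0; unmatched t1 rows kept: 6.

(NULL, NULL, Giver); (NULL, NULL, Matilda); (NULL, NULL, Rebecca); (NULL, NULL, Rebecca); (NULL, NULL, Walden); (NULL, NULL, NULL)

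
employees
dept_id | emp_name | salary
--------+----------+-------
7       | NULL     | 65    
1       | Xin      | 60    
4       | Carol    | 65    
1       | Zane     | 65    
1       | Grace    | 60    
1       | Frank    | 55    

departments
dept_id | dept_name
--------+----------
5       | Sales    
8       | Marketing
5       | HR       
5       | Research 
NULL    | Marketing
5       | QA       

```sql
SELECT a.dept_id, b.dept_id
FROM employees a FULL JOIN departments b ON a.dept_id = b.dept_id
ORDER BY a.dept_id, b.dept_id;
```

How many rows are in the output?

12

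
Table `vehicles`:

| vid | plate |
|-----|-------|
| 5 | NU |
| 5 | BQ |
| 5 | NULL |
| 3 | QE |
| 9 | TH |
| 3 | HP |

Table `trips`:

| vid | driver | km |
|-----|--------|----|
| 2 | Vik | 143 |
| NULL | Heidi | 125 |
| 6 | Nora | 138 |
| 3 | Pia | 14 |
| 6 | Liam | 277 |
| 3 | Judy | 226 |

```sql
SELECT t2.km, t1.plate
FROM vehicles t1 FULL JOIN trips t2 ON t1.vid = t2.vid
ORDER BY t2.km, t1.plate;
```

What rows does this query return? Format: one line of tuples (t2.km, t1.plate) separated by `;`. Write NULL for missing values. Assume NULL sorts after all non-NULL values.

FULL OUTER JOIN keeps every row from both sides; unmatched rows get NULL for the other side's columns.
Matching on t1.vid = t2.vid. A NULL in a compared column never satisfies the condition.
- vid=5: no t2 row matches, row kept with t2 columns NULL.
- vid=5: no t2 row matches, row kept with t2 columns NULL.
- vid=5: no t2 row matches, row kept with t2 columns NULL.
- vid=3: 2 matching t2 row(s), so 2 row(s) emitted.
- vid=9: no t2 row matches, row kept with t2 columns NULL.
- vid=3: 2 matching t2 row(s), so 2 row(s) emitted.
- 4 row(s) from t2 found no t1 partner → padded with NULL.

(14, HP); (14, QE); (125, NULL); (138, NULL); (143, NULL); (226, HP); (226, QE); (277, NULL); (NULL, BQ); (NULL, NU); (NULL, TH); (NULL, NULL)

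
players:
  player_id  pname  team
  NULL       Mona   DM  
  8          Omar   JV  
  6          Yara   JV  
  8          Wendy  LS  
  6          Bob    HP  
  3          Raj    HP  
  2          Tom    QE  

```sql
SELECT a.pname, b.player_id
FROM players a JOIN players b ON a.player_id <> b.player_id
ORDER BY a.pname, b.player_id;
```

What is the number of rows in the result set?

INNER JOIN keeps only pairs where the ON condition holds.
Matching on a.player_id <> b.player_id. A NULL in a compared column never satisfies the condition.
Matched pairs: 26.
Total: 26 rows.

26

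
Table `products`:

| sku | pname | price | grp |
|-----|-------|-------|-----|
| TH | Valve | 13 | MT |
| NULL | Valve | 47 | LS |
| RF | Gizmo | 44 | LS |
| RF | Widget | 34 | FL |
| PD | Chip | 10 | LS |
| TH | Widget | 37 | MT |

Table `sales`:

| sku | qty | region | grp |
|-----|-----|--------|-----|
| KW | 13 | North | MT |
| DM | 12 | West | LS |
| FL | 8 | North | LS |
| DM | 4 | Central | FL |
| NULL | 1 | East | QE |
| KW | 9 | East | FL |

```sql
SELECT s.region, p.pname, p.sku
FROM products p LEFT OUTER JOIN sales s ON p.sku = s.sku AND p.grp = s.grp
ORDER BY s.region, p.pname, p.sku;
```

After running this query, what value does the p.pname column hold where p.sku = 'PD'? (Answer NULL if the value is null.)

LEFT JOIN keeps every row from `products`; unmatched rows get NULL for `sales`'s columns.
Matching on p.sku = s.sku AND p.grp = s.grp. A NULL in a compared column never satisfies the condition.
Matched pairs: 0; unmatched p rows kept: 6.

Chip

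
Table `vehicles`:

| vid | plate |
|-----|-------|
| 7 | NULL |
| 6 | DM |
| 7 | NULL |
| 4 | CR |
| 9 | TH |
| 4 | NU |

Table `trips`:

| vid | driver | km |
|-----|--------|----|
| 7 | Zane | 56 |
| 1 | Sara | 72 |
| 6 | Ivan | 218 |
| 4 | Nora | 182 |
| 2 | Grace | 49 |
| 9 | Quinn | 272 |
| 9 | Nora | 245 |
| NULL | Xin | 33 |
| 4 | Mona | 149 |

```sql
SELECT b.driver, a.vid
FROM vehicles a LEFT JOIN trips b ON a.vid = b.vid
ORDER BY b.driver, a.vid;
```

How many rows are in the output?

LEFT JOIN keeps every row from `vehicles`; unmatched rows get NULL for `trips`'s columns.
Matching on a.vid = b.vid. A NULL in a compared column never satisfies the condition.
- a row (vid=7): matches 1 b row(s) → 1 output row(s).
- a row (vid=6): matches 1 b row(s) → 1 output row(s).
- a row (vid=7): matches 1 b row(s) → 1 output row(s).
- a row (vid=4): matches 2 b row(s) → 2 output row(s).
- a row (vid=9): matches 2 b row(s) → 2 output row(s).
- a row (vid=4): matches 2 b row(s) → 2 output row(s).
Total: 9 rows.

9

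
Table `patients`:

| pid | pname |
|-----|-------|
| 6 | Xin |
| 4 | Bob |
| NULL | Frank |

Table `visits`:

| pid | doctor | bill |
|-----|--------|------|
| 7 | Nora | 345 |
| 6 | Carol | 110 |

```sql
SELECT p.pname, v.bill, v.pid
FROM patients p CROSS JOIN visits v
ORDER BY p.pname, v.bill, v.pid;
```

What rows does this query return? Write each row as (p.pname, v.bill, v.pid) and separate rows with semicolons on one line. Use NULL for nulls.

(Bob, 110, 6); (Bob, 345, 7); (Frank, 110, 6); (Frank, 345, 7); (Xin, 110, 6); (Xin, 345, 7)

CROSS JOIN pairs every row of `patients` with every row of `visits`: 3 × 2 = 6 rows.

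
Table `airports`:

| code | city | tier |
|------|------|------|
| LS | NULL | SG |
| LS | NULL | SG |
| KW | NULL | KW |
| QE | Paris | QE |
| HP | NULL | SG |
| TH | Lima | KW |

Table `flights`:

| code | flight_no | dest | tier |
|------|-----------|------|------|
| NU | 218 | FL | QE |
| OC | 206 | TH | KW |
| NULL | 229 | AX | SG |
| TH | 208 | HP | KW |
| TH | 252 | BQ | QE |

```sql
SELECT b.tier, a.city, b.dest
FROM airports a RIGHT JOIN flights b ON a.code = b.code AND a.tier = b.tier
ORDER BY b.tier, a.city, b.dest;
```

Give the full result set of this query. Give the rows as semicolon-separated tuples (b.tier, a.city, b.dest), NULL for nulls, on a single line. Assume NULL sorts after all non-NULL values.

RIGHT JOIN keeps every row from `flights`; unmatched rows get NULL for `airports`'s columns.
Matching on a.code = b.code AND a.tier = b.tier. A NULL in a compared column never satisfies the condition.
- code=LS, tier=SG: no matching b row.
- code=LS, tier=SG: no matching b row.
- code=KW, tier=KW: no matching b row.
- code=QE, tier=QE: no matching b row.
- code=HP, tier=SG: no matching b row.
- code=TH, tier=KW: 1 matching b row(s), so 1 row(s) emitted.
- plus 4 unmatched b row(s), each kept with NULL a columns.
After projecting and ordering:
b.tier | a.city | b.dest
KW | Lima | HP
KW | NULL | TH
QE | NULL | BQ
QE | NULL | FL
SG | NULL | AX

(KW, Lima, HP); (KW, NULL, TH); (QE, NULL, BQ); (QE, NULL, FL); (SG, NULL, AX)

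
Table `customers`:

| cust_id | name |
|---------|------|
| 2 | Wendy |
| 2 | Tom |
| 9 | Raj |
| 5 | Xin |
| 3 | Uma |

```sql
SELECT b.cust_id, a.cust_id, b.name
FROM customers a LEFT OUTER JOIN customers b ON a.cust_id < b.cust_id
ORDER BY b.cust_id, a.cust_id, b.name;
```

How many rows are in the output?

10

LEFT JOIN keeps every row from `customers a`; unmatched rows get NULL for `customers b`'s columns.
Matching on a.cust_id < b.cust_id.
- a row (cust_id=2): matches 3 b row(s) → 3 output row(s).
- a row (cust_id=2): matches 3 b row(s) → 3 output row(s).
- a row (cust_id=9): no match → kept, b columns NULL.
- a row (cust_id=5): matches 1 b row(s) → 1 output row(s).
- a row (cust_id=3): matches 2 b row(s) → 2 output row(s).
Total: 9 matched + 1 padded = 10 rows.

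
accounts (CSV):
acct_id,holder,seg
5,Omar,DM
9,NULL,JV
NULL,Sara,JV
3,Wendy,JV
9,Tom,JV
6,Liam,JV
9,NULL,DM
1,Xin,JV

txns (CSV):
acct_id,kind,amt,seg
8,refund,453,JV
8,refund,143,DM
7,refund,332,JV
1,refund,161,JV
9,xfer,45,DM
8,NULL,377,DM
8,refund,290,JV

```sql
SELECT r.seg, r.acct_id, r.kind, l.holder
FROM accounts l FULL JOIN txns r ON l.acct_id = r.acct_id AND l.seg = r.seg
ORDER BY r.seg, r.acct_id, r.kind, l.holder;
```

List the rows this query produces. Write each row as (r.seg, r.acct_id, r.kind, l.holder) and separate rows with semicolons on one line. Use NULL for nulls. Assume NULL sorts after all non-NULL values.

FULL OUTER JOIN keeps every row from both sides; unmatched rows get NULL for the other side's columns.
Matching on l.acct_id = r.acct_id AND l.seg = r.seg. A NULL in a compared column never satisfies the condition.
Matched pairs: 2; unmatched l rows kept: 6; unmatched r rows kept: 5.

(DM, 8, refund, NULL); (DM, 8, NULL, NULL); (DM, 9, xfer, NULL); (JV, 1, refund, Xin); (JV, 7, refund, NULL); (JV, 8, refund, NULL); (JV, 8, refund, NULL); (NULL, NULL, NULL, Liam); (NULL, NULL, NULL, Omar); (NULL, NULL, NULL, Sara); (NULL, NULL, NULL, Tom); (NULL, NULL, NULL, Wendy); (NULL, NULL, NULL, NULL)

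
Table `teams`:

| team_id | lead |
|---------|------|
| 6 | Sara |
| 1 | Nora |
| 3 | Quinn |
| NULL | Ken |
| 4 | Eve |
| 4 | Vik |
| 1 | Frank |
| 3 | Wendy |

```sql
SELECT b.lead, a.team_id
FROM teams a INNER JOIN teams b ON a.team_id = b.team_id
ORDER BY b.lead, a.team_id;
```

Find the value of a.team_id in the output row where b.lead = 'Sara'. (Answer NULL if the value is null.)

INNER JOIN keeps only pairs where the ON condition holds.
Matching on a.team_id = b.team_id. A NULL in a compared column never satisfies the condition.
Matched pairs: 13.

6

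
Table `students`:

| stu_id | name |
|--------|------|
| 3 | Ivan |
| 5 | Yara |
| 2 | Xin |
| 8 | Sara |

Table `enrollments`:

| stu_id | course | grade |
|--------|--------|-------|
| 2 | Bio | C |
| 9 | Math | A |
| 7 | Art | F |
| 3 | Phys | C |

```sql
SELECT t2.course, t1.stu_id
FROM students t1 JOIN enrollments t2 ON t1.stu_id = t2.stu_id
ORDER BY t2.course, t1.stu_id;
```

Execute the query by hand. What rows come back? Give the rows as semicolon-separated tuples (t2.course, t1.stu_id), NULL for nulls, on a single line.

(Bio, 2); (Phys, 3)

INNER JOIN keeps only pairs where the ON condition holds.
Matching on t1.stu_id = t2.stu_id.
- stu_id=3: 1 matching t2 row(s), so 1 row(s) emitted.
- stu_id=5: no matching t2 row, dropped.
- stu_id=2: 1 matching t2 row(s), so 1 row(s) emitted.
- stu_id=8: no matching t2 row, dropped.
After projecting and ordering:
t2.course | t1.stu_id
Bio | 2
Phys | 3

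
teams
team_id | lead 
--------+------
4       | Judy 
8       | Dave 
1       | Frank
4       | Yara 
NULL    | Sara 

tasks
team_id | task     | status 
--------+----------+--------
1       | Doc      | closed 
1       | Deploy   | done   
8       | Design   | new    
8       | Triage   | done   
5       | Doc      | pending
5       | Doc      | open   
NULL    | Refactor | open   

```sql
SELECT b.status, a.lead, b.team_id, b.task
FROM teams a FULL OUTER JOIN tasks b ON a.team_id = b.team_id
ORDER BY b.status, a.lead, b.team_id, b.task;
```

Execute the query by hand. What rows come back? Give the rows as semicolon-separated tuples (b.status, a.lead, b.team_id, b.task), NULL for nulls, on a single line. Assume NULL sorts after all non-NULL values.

(closed, Frank, 1, Doc); (done, Dave, 8, Triage); (done, Frank, 1, Deploy); (new, Dave, 8, Design); (open, NULL, 5, Doc); (open, NULL, NULL, Refactor); (pending, NULL, 5, Doc); (NULL, Judy, NULL, NULL); (NULL, Sara, NULL, NULL); (NULL, Yara, NULL, NULL)

FULL OUTER JOIN keeps every row from both sides; unmatched rows get NULL for the other side's columns.
Matching on a.team_id = b.team_id. A NULL in a compared column never satisfies the condition.
- team_id=4: no b row matches, row kept with b columns NULL.
- team_id=8: 2 matching b row(s), so 2 row(s) emitted.
- team_id=1: 2 matching b row(s), so 2 row(s) emitted.
- team_id=4: no b row matches, row kept with b columns NULL.
- team_id=NULL: no b row matches, row kept with b columns NULL.
- plus 3 unmatched b row(s), each kept with NULL a columns.
After projecting and ordering:
b.status | a.lead | b.team_id | b.task
closed | Frank | 1 | Doc
done | Dave | 8 | Triage
done | Frank | 1 | Deploy
new | Dave | 8 | Design
open | NULL | 5 | Doc
open | NULL | NULL | Refactor
pending | NULL | 5 | Doc
NULL | Judy | NULL | NULL
NULL | Sara | NULL | NULL
NULL | Yara | NULL | NULL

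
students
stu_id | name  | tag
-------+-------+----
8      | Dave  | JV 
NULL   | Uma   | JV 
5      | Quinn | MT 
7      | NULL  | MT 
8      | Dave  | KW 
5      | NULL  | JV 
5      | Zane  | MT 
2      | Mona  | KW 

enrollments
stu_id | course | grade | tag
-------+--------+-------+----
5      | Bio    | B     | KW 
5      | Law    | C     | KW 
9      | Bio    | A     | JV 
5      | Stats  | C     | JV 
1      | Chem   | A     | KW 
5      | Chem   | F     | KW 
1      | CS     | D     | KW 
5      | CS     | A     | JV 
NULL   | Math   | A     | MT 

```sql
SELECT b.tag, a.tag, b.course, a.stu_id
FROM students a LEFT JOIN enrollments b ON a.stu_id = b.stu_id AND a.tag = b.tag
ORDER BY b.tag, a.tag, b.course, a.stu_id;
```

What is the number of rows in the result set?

LEFT JOIN keeps every row from `students`; unmatched rows get NULL for `enrollments`'s columns.
Matching on a.stu_id = b.stu_id AND a.tag = b.tag. A NULL in a compared column never satisfies the condition.
- a[0] stu_id=8, tag=JV → no match; kept with NULLs on the b side.
- a[1] stu_id=NULL, tag=JV → no match; kept with NULLs on the b side.
- a[2] stu_id=5, tag=MT → no match; kept with NULLs on the b side.
- a[3] stu_id=7, tag=MT → no match; kept with NULLs on the b side.
- a[4] stu_id=8, tag=KW → no match; kept with NULLs on the b side.
- a[5] stu_id=5, tag=JV → 2 match(es) in b → 2 row(s).
- a[6] stu_id=5, tag=MT → no match; kept with NULLs on the b side.
- a[7] stu_id=2, tag=KW → no match; kept with NULLs on the b side.
Total: 2 matched + 7 padded = 9 rows.

9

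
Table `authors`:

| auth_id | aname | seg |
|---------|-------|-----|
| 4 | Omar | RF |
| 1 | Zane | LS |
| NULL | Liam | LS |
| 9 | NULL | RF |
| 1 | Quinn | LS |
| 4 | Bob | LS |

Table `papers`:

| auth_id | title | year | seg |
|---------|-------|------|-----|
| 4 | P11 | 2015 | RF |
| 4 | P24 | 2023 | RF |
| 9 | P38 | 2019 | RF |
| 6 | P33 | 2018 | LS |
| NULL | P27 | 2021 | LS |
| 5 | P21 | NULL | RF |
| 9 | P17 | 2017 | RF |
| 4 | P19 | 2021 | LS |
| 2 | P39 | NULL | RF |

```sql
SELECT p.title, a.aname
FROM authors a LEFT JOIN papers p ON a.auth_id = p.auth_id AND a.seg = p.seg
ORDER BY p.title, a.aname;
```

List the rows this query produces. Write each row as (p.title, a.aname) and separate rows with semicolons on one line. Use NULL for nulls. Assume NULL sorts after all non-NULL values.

LEFT JOIN keeps every row from `authors`; unmatched rows get NULL for `papers`'s columns.
Matching on a.auth_id = p.auth_id AND a.seg = p.seg. A NULL in a compared column never satisfies the condition.
- auth_id=4, seg=RF: 2 matching p row(s), so 2 row(s) emitted.
- auth_id=1, seg=LS: no p row matches, row kept with p columns NULL.
- auth_id=NULL, seg=LS: no p row matches, row kept with p columns NULL.
- auth_id=9, seg=RF: 2 matching p row(s), so 2 row(s) emitted.
- auth_id=1, seg=LS: no p row matches, row kept with p columns NULL.
- auth_id=4, seg=LS: 1 matching p row(s), so 1 row(s) emitted.
After projecting and ordering:
p.title | a.aname
P11 | Omar
P17 | NULL
P19 | Bob
P24 | Omar
P38 | NULL
NULL | Liam
NULL | Quinn
NULL | Zane

(P11, Omar); (P17, NULL); (P19, Bob); (P24, Omar); (P38, NULL); (NULL, Liam); (NULL, Quinn); (NULL, Zane)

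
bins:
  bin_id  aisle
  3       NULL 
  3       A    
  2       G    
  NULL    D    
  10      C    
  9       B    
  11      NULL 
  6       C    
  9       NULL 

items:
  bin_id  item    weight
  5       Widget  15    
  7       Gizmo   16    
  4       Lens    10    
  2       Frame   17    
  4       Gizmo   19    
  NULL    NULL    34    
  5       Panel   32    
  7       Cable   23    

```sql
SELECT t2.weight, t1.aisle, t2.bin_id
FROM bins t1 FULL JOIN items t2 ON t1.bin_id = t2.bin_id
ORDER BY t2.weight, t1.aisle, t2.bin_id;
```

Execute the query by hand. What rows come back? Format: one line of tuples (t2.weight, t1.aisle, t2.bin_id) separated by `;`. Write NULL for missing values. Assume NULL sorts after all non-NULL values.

FULL OUTER JOIN keeps every row from both sides; unmatched rows get NULL for the other side's columns.
Matching on t1.bin_id = t2.bin_id. A NULL in a compared column never satisfies the condition.
- bin_id=3: no t2 row matches, row kept with t2 columns NULL.
- bin_id=3: no t2 row matches, row kept with t2 columns NULL.
- bin_id=2: 1 matching t2 row(s), so 1 row(s) emitted.
- bin_id=NULL: no t2 row matches, row kept with t2 columns NULL.
- bin_id=10: no t2 row matches, row kept with t2 columns NULL.
- bin_id=9: no t2 row matches, row kept with t2 columns NULL.
- bin_id=11: no t2 row matches, row kept with t2 columns NULL.
- bin_id=6: no t2 row matches, row kept with t2 columns NULL.
- bin_id=9: no t2 row matches, row kept with t2 columns NULL.
- 7 t2 row(s) had no t1 match → kept, t1 columns NULL.

(10, NULL, 4); (15, NULL, 5); (16, NULL, 7); (17, G, 2); (19, NULL, 4); (23, NULL, 7); (32, NULL, 5); (34, NULL, NULL); (NULL, A, NULL); (NULL, B, NULL); (NULL, C, NULL); (NULL, C, NULL); (NULL, D, NULL); (NULL, NULL, NULL); (NULL, NULL, NULL); (NULL, NULL, NULL)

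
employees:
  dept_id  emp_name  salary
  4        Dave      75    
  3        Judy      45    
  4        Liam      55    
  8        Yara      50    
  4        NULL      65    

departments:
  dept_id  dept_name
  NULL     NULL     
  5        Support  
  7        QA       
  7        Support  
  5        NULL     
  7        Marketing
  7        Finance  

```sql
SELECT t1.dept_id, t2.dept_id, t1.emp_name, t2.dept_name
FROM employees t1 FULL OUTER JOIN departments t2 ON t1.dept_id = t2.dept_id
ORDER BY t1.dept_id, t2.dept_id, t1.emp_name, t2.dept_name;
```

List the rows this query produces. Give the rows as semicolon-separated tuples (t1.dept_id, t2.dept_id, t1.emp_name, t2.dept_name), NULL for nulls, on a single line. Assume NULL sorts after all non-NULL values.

FULL OUTER JOIN keeps every row from both sides; unmatched rows get NULL for the other side's columns.
Matching on t1.dept_id = t2.dept_id. A NULL in a compared column never satisfies the condition.
Matched pairs: 0; unmatched t1 rows kept: 5; unmatched t2 rows kept: 7.

(3, NULL, Judy, NULL); (4, NULL, Dave, NULL); (4, NULL, Liam, NULL); (4, NULL, NULL, NULL); (8, NULL, Yara, NULL); (NULL, 5, NULL, Support); (NULL, 5, NULL, NULL); (NULL, 7, NULL, Finance); (NULL, 7, NULL, Marketing); (NULL, 7, NULL, QA); (NULL, 7, NULL, Support); (NULL, NULL, NULL, NULL)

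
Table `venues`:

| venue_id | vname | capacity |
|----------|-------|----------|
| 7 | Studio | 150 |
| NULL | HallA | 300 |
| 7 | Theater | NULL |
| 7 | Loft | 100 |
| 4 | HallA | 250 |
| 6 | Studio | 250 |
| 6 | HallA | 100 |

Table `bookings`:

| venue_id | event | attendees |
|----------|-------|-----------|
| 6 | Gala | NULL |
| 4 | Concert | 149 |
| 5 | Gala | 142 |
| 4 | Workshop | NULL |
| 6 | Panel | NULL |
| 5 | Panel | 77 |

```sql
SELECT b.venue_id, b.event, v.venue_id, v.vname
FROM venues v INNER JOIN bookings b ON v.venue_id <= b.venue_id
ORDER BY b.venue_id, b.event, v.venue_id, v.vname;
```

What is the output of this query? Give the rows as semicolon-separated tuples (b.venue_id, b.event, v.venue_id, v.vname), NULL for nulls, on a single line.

INNER JOIN keeps only pairs where the ON condition holds.
Matching on v.venue_id <= b.venue_id. A NULL in a compared column never satisfies the condition.
Matched pairs: 10.

(4, Concert, 4, HallA); (4, Workshop, 4, HallA); (5, Gala, 4, HallA); (5, Panel, 4, HallA); (6, Gala, 4, HallA); (6, Gala, 6, HallA); (6, Gala, 6, Studio); (6, Panel, 4, HallA); (6, Panel, 6, HallA); (6, Panel, 6, Studio)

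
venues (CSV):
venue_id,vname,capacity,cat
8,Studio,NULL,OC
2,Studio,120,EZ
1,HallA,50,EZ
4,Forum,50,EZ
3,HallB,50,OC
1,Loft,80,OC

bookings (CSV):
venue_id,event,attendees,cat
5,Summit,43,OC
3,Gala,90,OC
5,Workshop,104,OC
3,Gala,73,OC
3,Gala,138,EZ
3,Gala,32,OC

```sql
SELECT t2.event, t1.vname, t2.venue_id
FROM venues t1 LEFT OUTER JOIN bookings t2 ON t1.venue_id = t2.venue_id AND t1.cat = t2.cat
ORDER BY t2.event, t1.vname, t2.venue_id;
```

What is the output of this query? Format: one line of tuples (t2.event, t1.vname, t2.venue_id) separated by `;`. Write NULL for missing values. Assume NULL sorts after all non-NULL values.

LEFT JOIN keeps every row from `venues`; unmatched rows get NULL for `bookings`'s columns.
Matching on t1.venue_id = t2.venue_id AND t1.cat = t2.cat.
Matched pairs: 3; unmatched t1 rows kept: 5.

(Gala, HallB, 3); (Gala, HallB, 3); (Gala, HallB, 3); (NULL, Forum, NULL); (NULL, HallA, NULL); (NULL, Loft, NULL); (NULL, Studio, NULL); (NULL, Studio, NULL)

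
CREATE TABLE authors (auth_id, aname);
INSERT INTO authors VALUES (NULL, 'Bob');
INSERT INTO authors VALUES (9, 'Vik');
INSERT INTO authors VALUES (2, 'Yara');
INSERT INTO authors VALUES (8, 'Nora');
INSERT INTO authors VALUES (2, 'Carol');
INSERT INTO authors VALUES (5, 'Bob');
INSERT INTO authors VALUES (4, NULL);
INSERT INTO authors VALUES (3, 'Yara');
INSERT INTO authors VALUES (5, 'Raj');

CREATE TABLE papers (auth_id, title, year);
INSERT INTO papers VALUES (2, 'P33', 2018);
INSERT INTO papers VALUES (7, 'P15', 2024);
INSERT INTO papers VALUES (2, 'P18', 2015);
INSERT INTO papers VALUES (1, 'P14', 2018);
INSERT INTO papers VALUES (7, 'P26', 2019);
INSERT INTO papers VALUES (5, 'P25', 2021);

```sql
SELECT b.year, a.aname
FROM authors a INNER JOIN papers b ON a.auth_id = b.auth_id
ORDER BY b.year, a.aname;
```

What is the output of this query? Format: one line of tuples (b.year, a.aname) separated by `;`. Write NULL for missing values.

INNER JOIN keeps only pairs where the ON condition holds.
Matching on a.auth_id = b.auth_id. A NULL in a compared column never satisfies the condition.
- a (auth_id=NULL) has no partner → excluded.
- a (auth_id=9) has no partner → excluded.
- a (auth_id=2) pairs with 2 row(s) of b.
- a (auth_id=8) has no partner → excluded.
- a (auth_id=2) pairs with 2 row(s) of b.
- a (auth_id=5) pairs with 1 row(s) of b.
- a (auth_id=4) has no partner → excluded.
- a (auth_id=3) has no partner → excluded.
- a (auth_id=5) pairs with 1 row(s) of b.
After projecting and ordering:
b.year | a.aname
2015 | Carol
2015 | Yara
2018 | Carol
2018 | Yara
2021 | Bob
2021 | Raj

(2015, Carol); (2015, Yara); (2018, Carol); (2018, Yara); (2021, Bob); (2021, Raj)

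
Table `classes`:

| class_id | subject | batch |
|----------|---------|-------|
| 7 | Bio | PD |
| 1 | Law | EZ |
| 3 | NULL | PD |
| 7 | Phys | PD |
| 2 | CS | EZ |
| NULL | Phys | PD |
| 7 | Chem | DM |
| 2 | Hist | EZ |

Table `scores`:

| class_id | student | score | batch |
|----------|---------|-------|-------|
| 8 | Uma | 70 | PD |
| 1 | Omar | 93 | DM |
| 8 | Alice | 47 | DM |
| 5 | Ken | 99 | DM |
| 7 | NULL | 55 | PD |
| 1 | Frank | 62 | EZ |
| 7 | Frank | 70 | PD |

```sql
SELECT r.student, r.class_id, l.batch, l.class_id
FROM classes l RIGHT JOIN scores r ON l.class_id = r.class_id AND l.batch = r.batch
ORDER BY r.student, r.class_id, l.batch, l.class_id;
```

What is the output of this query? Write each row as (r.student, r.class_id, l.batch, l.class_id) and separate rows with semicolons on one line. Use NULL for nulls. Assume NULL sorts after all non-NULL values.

(Alice, 8, NULL, NULL); (Frank, 1, EZ, 1); (Frank, 7, PD, 7); (Frank, 7, PD, 7); (Ken, 5, NULL, NULL); (Omar, 1, NULL, NULL); (Uma, 8, NULL, NULL); (NULL, 7, PD, 7); (NULL, 7, PD, 7)

RIGHT JOIN keeps every row from `scores`; unmatched rows get NULL for `classes`'s columns.
Matching on l.class_id = r.class_id AND l.batch = r.batch. A NULL in a compared column never satisfies the condition.
- l row (class_id=7, batch=PD): matches 2 r row(s) → 2 output row(s).
- l row (class_id=1, batch=EZ): matches 1 r row(s) → 1 output row(s).
- l row (class_id=3, batch=PD): no match.
- l row (class_id=7, batch=PD): matches 2 r row(s) → 2 output row(s).
- l row (class_id=2, batch=EZ): no match.
- l row (class_id=NULL, batch=PD): no match.
- l row (class_id=7, batch=DM): no match.
- l row (class_id=2, batch=EZ): no match.
- 4 r row(s) had no l match → kept, l columns NULL.
After projecting and ordering:
r.student | r.class_id | l.batch | l.class_id
Alice | 8 | NULL | NULL
Frank | 1 | EZ | 1
Frank | 7 | PD | 7
Frank | 7 | PD | 7
Ken | 5 | NULL | NULL
Omar | 1 | NULL | NULL
Uma | 8 | NULL | NULL
NULL | 7 | PD | 7
NULL | 7 | PD | 7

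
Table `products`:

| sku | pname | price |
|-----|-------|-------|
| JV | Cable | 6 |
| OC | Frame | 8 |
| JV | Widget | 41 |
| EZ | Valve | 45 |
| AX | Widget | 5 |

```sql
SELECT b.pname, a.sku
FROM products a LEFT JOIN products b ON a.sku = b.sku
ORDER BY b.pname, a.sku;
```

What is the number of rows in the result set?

7

LEFT JOIN keeps every row from `products a`; unmatched rows get NULL for `products b`'s columns.
Matching on a.sku = b.sku.
- sku=JV: 2 matching b row(s), so 2 row(s) emitted.
- sku=OC: 1 matching b row(s), so 1 row(s) emitted.
- sku=JV: 2 matching b row(s), so 2 row(s) emitted.
- sku=EZ: 1 matching b row(s), so 1 row(s) emitted.
- sku=AX: 1 matching b row(s), so 1 row(s) emitted.
Total: 7 rows.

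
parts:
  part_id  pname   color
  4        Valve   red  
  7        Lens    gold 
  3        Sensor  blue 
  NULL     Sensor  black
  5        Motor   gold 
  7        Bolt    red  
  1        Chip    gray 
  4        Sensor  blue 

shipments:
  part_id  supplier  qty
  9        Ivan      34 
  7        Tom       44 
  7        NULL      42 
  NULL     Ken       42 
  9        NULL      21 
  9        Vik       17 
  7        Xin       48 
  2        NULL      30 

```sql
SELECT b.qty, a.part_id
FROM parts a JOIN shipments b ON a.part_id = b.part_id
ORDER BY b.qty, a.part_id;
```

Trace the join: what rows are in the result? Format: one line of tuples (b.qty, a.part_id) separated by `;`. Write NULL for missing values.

(42, 7); (42, 7); (44, 7); (44, 7); (48, 7); (48, 7)

INNER JOIN keeps only pairs where the ON condition holds.
Matching on a.part_id = b.part_id. A NULL in a compared column never satisfies the condition.
- a (part_id=4) has no partner → excluded.
- a (part_id=7) pairs with 3 row(s) of b.
- a (part_id=3) has no partner → excluded.
- a (part_id=NULL) has no partner → excluded.
- a (part_id=5) has no partner → excluded.
- a (part_id=7) pairs with 3 row(s) of b.
- a (part_id=1) has no partner → excluded.
- a (part_id=4) has no partner → excluded.
After projecting and ordering:
b.qty | a.part_id
42 | 7
42 | 7
44 | 7
44 | 7
48 | 7
48 | 7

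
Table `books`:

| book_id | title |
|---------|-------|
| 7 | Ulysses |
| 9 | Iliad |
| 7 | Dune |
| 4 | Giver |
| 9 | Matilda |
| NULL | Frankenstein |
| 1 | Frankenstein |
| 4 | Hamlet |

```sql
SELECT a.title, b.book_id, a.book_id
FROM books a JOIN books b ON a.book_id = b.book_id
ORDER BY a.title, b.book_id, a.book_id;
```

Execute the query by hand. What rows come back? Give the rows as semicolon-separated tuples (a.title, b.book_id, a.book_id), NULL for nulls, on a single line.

INNER JOIN keeps only pairs where the ON condition holds.
Matching on a.book_id = b.book_id. A NULL in a compared column never satisfies the condition.
Matched pairs: 13.

(Dune, 7, 7); (Dune, 7, 7); (Frankenstein, 1, 1); (Giver, 4, 4); (Giver, 4, 4); (Hamlet, 4, 4); (Hamlet, 4, 4); (Iliad, 9, 9); (Iliad, 9, 9); (Matilda, 9, 9); (Matilda, 9, 9); (Ulysses, 7, 7); (Ulysses, 7, 7)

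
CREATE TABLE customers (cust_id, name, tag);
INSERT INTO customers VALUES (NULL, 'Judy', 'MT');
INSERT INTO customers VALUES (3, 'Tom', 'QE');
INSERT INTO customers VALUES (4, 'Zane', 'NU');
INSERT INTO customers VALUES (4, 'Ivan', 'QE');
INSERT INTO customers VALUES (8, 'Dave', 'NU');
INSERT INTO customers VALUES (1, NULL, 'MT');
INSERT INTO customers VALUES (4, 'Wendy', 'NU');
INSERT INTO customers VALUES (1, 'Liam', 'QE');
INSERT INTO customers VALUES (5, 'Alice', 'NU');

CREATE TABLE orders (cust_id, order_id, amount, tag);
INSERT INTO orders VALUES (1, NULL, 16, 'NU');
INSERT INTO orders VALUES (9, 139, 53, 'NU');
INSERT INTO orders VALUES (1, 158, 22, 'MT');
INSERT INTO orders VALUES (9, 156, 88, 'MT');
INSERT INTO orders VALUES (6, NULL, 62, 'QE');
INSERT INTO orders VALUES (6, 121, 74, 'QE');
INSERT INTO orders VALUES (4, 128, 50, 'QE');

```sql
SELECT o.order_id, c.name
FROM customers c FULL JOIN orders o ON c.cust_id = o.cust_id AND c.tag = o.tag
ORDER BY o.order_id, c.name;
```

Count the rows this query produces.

14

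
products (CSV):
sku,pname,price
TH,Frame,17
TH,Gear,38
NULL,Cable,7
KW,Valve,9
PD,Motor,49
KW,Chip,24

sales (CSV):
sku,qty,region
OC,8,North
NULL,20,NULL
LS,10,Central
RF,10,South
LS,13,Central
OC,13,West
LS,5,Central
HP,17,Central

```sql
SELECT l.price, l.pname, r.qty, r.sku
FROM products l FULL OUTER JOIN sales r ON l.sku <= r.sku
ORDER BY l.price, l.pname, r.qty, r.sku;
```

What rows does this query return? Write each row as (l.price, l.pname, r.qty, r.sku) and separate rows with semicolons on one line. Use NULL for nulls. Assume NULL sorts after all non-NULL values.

(7, Cable, NULL, NULL); (9, Valve, 5, LS); (9, Valve, 8, OC); (9, Valve, 10, LS); (9, Valve, 10, RF); (9, Valve, 13, LS); (9, Valve, 13, OC); (17, Frame, NULL, NULL); (24, Chip, 5, LS); (24, Chip, 8, OC); (24, Chip, 10, LS); (24, Chip, 10, RF); (24, Chip, 13, LS); (24, Chip, 13, OC); (38, Gear, NULL, NULL); (49, Motor, 10, RF); (NULL, NULL, 17, HP); (NULL, NULL, 20, NULL)

FULL OUTER JOIN keeps every row from both sides; unmatched rows get NULL for the other side's columns.
Matching on l.sku <= r.sku. A NULL in a compared column never satisfies the condition.
- l row (sku=TH): no match → kept, r columns NULL.
- l row (sku=TH): no match → kept, r columns NULL.
- l row (sku=NULL): no match → kept, r columns NULL.
- l row (sku=KW): matches 6 r row(s) → 6 output row(s).
- l row (sku=PD): matches 1 r row(s) → 1 output row(s).
- l row (sku=KW): matches 6 r row(s) → 6 output row(s).
- 2 r row(s) had no l match → kept, l columns NULL.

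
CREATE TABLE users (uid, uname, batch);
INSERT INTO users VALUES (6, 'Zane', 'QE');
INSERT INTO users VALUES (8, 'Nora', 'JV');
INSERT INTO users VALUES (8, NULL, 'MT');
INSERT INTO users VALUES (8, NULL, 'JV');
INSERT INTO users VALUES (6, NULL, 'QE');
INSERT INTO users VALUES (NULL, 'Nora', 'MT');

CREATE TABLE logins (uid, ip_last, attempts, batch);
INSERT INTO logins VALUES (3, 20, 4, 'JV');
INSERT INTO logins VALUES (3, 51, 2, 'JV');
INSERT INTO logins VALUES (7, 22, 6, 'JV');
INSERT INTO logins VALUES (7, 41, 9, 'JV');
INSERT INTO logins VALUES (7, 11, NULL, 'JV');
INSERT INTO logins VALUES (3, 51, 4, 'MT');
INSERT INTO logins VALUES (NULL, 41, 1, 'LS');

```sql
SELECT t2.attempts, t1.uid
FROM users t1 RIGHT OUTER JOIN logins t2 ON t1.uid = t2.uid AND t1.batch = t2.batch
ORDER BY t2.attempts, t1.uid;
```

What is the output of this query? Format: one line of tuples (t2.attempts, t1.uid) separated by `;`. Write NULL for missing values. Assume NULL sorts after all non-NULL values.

(1, NULL); (2, NULL); (4, NULL); (4, NULL); (6, NULL); (9, NULL); (NULL, NULL)

RIGHT JOIN keeps every row from `logins`; unmatched rows get NULL for `users`'s columns.
Matching on t1.uid = t2.uid AND t1.batch = t2.batch. A NULL in a compared column never satisfies the condition.
Matched pairs: 0; unmatched t2 rows kept: 7.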